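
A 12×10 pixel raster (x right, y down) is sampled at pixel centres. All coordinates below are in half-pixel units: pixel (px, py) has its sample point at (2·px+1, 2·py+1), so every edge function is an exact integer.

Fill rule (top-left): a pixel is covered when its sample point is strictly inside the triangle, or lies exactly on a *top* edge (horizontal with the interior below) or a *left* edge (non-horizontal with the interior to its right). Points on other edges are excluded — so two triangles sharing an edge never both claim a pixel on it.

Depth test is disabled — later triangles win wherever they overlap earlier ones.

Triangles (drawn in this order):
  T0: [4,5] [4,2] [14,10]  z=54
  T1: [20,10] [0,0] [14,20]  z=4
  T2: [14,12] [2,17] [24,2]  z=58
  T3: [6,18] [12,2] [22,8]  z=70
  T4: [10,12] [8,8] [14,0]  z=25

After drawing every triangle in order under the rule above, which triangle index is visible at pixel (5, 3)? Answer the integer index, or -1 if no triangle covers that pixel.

T0:
  2·area = 30
  edge (4, 5)→(4, 2): d=(0,-3) top-left  bias=+0
  edge (4, 2)→(14, 10): d=(10,8) right/bottom  bias=-1
  edge (14, 10)→(4, 5): d=(-10,-5) top-left  bias=+0
    (2,1)@(5, 3): e=[3,2,25] → █
    (3,1)@(7, 3): e=[9,-14,35] → ·
    (2,2)@(5, 5): e=[3,22,5] → █
    (3,2)@(7, 5): e=[9,6,15] → █
    (4,2)@(9, 5): e=[15,-10,25] → ·
    (2,3)@(5, 7): e=[3,42,-15] → ·
    (3,3)@(7, 7): e=[9,26,-5] → ·
    (4,3)@(9, 7): e=[15,10,5] → █
    (5,3)@(11, 7): e=[21,-6,15] → ·
    (4,4)@(9, 9): e=[15,30,-15] → ·
  covered (4 px):
    · · · · · · · · · · · ·
    · · █ · · · · · · · · ·
    · · █ █ · · · · · · · ·
    · · · · █ · · · · · · ·
    · · · · · · · · · · · ·
    · · · · · · · · · · · ·
    · · · · · · · · · · · ·
    · · · · · · · · · · · ·
    · · · · · · · · · · · ·
    · · · · · · · · · · · ·
T1:
  2·area = 260  (B↔C swapped to make it positive)
  edge (20, 10)→(14, 20): d=(-6,10) right/bottom  bias=-1
  edge (14, 20)→(0, 0): d=(-14,-20) top-left  bias=+0
  edge (0, 0)→(20, 10): d=(20,10) right/bottom  bias=-1
    (0,0)@(1, 1): e=[244,6,10] → █
    (1,0)@(3, 1): e=[224,46,-10] → ·
    (0,1)@(1, 3): e=[232,-22,50] → ·
    (1,1)@(3, 3): e=[212,18,30] → █
    (2,1)@(5, 3): e=[192,58,10] → █
    (3,1)@(7, 3): e=[172,98,-10] → ·
    (1,2)@(3, 5): e=[200,-10,70] → ·
    (2,2)@(5, 5): e=[180,30,50] → █
    (3,2)@(7, 5): e=[160,70,30] → █
    (4,2)@(9, 5): e=[140,110,10] → █
    (5,2)@(11, 5): e=[120,150,-10] → ·
    (11,2)@(23, 5): e=[0,390,-130] → ·  [on edge]
    (8,7)@(17, 15): e=[0,130,130] → ·  [on edge]
  covered (32 px):
    █ · · · · · · · · · · ·
    · █ █ · · · · · · · · ·
    · · █ █ █ · · · · · · ·
    · · █ █ █ █ █ · · · · ·
    · · · █ █ █ █ █ █ · · ·
    · · · · █ █ █ █ █ █ · ·
    · · · · · █ █ █ █ · · ·
    · · · · · █ █ █ · · · ·
    · · · · · · █ █ · · · ·
    · · · · · · · · · · · ·
T2:
  2·area = 70
  edge (14, 12)→(2, 17): d=(-12,5) right/bottom  bias=-1
  edge (2, 17)→(24, 2): d=(22,-15) top-left  bias=+0
  edge (24, 2)→(14, 12): d=(-10,10) right/bottom  bias=-1
    (11,1)@(23, 3): e=[63,7,0] → ·  [on edge]
    (10,2)@(21, 5): e=[49,21,0] → ·  [on edge]
    (8,3)@(17, 7): e=[45,5,20] → █
    (9,3)@(19, 7): e=[35,35,0] → ·  [on edge]
    (7,4)@(15, 9): e=[31,19,20] → █
    (8,4)@(17, 9): e=[21,49,0] → ·  [on edge]
    (5,5)@(11, 11): e=[27,3,40] → █
    (6,5)@(13, 11): e=[17,33,20] → █
    (7,5)@(15, 11): e=[7,63,0] → ·  [on edge]
    (4,6)@(9, 13): e=[13,17,40] → █
    (6,6)@(13, 13): e=[-7,77,0] → ·  [on edge]
    (2,7)@(5, 15): e=[9,1,60] → █
    (5,7)@(11, 15): e=[-21,91,0] → ·  [on edge]
    (4,8)@(9, 17): e=[-35,105,0] → ·  [on edge]
    (3,9)@(7, 19): e=[-49,119,0] → ·  [on edge]
  covered (7 px):
    · · · · · · · · · · · ·
    · · · · · · · · · · · ·
    · · · · · · · · · · · ·
    · · · · · · · · █ · · ·
    · · · · · · · █ · · · ·
    · · · · · █ █ · · · · ·
    · · · · █ █ · · · · · ·
    · · █ · · · · · · · · ·
    · · · · · · · · · · · ·
    · · · · · · · · · · · ·
T3:
  2·area = 196
  edge (6, 18)→(12, 2): d=(6,-16) top-left  bias=+0
  edge (12, 2)→(22, 8): d=(10,6) right/bottom  bias=-1
  edge (22, 8)→(6, 18): d=(-16,10) right/bottom  bias=-1
    (6,1)@(13, 3): e=[22,4,170] → █
    (7,1)@(15, 3): e=[54,-8,150] → ·
    (5,2)@(11, 5): e=[2,36,158] → █
    (7,2)@(15, 5): e=[66,12,118] → █
    (8,2)@(17, 5): e=[98,0,98] → ·  [on edge]
    (5,3)@(11, 7): e=[14,56,126] → █
    (8,3)@(17, 7): e=[110,20,66] → █
    (9,3)@(19, 7): e=[142,8,46] → █
    (10,3)@(21, 7): e=[174,-4,26] → ·
    (5,4)@(11, 9): e=[26,76,94] → █
    (10,4)@(21, 9): e=[186,16,-6] → ·
    (4,5)@(9, 11): e=[6,108,82] → █
  covered (24 px):
    · · · · · · · · · · · ·
    · · · · · · █ · · · · ·
    · · · · · █ █ █ · · · ·
    · · · · · █ █ █ █ █ · ·
    · · · · · █ █ █ █ █ · ·
    · · · · █ █ █ █ █ · · ·
    · · · · █ █ █ · · · · ·
    · · · · █ · · · · · · ·
    · · · █ · · · · · · · ·
    · · · · · · · · · · · ·
T4:
  2·area = 40
  edge (10, 12)→(8, 8): d=(-2,-4) top-left  bias=+0
  edge (8, 8)→(14, 0): d=(6,-8) top-left  bias=+0
  edge (14, 0)→(10, 12): d=(-4,12) right/bottom  bias=-1
    (6,1)@(13, 3): e=[30,10,0] → ·  [on edge]
    (5,2)@(11, 5): e=[18,6,16] → █
    (6,2)@(13, 5): e=[26,22,-8] → ·
    (4,3)@(9, 7): e=[6,2,32] → █
    (6,3)@(13, 7): e=[22,34,-16] → ·
    (4,4)@(9, 9): e=[2,14,24] → █
    (5,4)@(11, 9): e=[10,30,0] → ·  [on edge]
    (4,5)@(9, 11): e=[-2,26,16] → ·
    (4,7)@(9, 15): e=[-10,50,0] → ·  [on edge]
  covered (4 px):
    · · · · · · · · · · · ·
    · · · · · · · · · · · ·
    · · · · · █ · · · · · ·
    · · · · █ █ · · · · · ·
    · · · · █ · · · · · · ·
    · · · · · · · · · · · ·
    · · · · · · · · · · · ·
    · · · · · · · · · · · ·
    · · · · · · · · · · · ·
    · · · · · · · · · · · ·

Z-buffer (winner per pixel, '.' = empty):
  1 . . . . . . . . . . .
  . 1 1 . . . 3 . . . . .
  . . 1 1 1 4 3 3 . . . .
  . . 1 1 4 4 3 3 3 3 . .
  . . . 1 4 3 3 3 3 3 . .
  . . . . 3 3 3 3 3 1 . .
  . . . . 3 3 3 1 1 . . .
  . . 2 . 3 1 1 1 . . . .
  . . . 3 . . 1 1 . . . .
  . . . . . . . . . . . .

Answer: 4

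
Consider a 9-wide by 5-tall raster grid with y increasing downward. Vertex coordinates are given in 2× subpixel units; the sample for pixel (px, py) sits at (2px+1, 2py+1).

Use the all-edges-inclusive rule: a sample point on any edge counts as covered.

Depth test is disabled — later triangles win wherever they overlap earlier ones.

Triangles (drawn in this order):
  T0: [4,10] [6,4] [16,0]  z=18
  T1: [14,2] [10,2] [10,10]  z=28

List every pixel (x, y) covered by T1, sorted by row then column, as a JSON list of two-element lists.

T0:
  2·area = 52
  edge (4, 10)→(6, 4): d=(2,-6) inclusive
  edge (6, 4)→(16, 0): d=(10,-4) inclusive
  edge (16, 0)→(4, 10): d=(-12,10) inclusive
    (3,0)@(7, 1): e=[0,-26,78] → .  [on edge]
    (4,1)@(9, 3): e=[16,2,34] → X
    (5,1)@(11, 3): e=[28,10,14] → X
    (6,1)@(13, 3): e=[40,18,-6] → .
    (3,2)@(7, 5): e=[8,14,30] → X
    (5,2)@(11, 5): e=[32,30,-10] → .
    (2,3)@(5, 7): e=[0,26,26] → X  [on edge]
    (4,3)@(9, 7): e=[24,42,-14] → .
    (2,4)@(5, 9): e=[4,46,2] → X
    (3,4)@(7, 9): e=[16,54,-18] → .
  covered (7 px):
    . . . . . . . . .
    . . . . X X . . .
    . . . X X . . . .
    . . X X . . . . .
    . . X . . . . . .
T1:
  2·area = 32  (B↔C swapped to make it positive)
  edge (14, 2)→(10, 10): d=(-4,8) inclusive
  edge (10, 10)→(10, 2): d=(0,-8) inclusive
  edge (10, 2)→(14, 2): d=(4,0) inclusive
    (5,1)@(11, 3): e=[20,8,4] → X
    (6,1)@(13, 3): e=[4,24,4] → X
    (7,1)@(15, 3): e=[-12,40,4] → .
    (5,2)@(11, 5): e=[12,8,12] → X
    (6,2)@(13, 5): e=[-4,24,12] → .
    (5,3)@(11, 7): e=[4,8,20] → X
    (6,3)@(13, 7): e=[-12,24,20] → .
    (5,4)@(11, 9): e=[-4,8,28] → .
  covered (4 px):
    . . . . . . . . .
    . . . . . X X . .
    . . . . . X . . .
    . . . . . X . . .
    . . . . . . . . .

Final: [[5,1],[6,1],[5,2],[5,3]]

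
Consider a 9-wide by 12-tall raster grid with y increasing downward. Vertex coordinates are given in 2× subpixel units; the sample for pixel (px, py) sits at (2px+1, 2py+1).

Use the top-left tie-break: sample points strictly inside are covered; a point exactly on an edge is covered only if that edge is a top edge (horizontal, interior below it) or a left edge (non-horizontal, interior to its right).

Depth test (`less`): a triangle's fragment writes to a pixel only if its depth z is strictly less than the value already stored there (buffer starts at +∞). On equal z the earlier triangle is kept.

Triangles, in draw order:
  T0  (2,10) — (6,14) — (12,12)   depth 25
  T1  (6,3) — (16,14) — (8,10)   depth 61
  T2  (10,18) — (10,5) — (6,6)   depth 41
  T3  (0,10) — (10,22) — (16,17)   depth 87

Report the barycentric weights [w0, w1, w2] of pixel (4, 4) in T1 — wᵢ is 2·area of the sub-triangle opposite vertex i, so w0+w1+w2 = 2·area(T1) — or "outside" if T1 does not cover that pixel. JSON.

T0:
  2·area = 32  (B↔C swapped to make it positive)
  edge (2, 10)→(12, 12): d=(10,2) right/bottom  bias=-1
  edge (12, 12)→(6, 14): d=(-6,2) right/bottom  bias=-1
  edge (6, 14)→(2, 10): d=(-4,-4) top-left  bias=+0
    (0,4)@(1, 9): e=[-8,40,0] → ·  [on edge]
    (1,5)@(3, 11): e=[8,24,0] → #  [on edge]
    (2,5)@(5, 11): e=[4,20,8] → #
    (3,5)@(7, 11): e=[0,16,16] → ·  [on edge]
    (7,5)@(15, 11): e=[-16,0,48] → ·  [on edge]
    (1,6)@(3, 13): e=[28,12,-8] → ·
    (2,6)@(5, 13): e=[24,8,0] → #  [on edge]
    (3,6)@(7, 13): e=[20,4,8] → #
    (4,6)@(9, 13): e=[16,0,16] → ·  [on edge]
    (8,6)@(17, 13): e=[0,-16,48] → ·  [on edge]
    (1,7)@(3, 15): e=[48,0,-16] → ·  [on edge]
    (2,7)@(5, 15): e=[44,-4,-8] → ·
    (3,7)@(7, 15): e=[40,-8,0] → ·  [on edge]
    (4,8)@(9, 17): e=[56,-24,0] → ·  [on edge]
    (5,9)@(11, 19): e=[72,-40,0] → ·  [on edge]
    (6,10)@(13, 21): e=[88,-56,0] → ·  [on edge]
    (7,11)@(15, 23): e=[104,-72,0] → ·  [on edge]
  covered (4 px):
    · · · · · · · · ·
    · · · · · · · · ·
    · · · · · · · · ·
    · · · · · · · · ·
    · · · · · · · · ·
    · # # · · · · · ·
    · · # # · · · · ·
    · · · · · · · · ·
    · · · · · · · · ·
    · · · · · · · · ·
    · · · · · · · · ·
    · · · · · · · · ·
T1:
  2·area = 48
  edge (6, 3)→(16, 14): d=(10,11) right/bottom  bias=-1
  edge (16, 14)→(8, 10): d=(-8,-4) top-left  bias=+0
  edge (8, 10)→(6, 3): d=(-2,-7) top-left  bias=+0
    (3,2)@(7, 5): e=[9,36,3] → #
    (4,2)@(9, 5): e=[-13,44,17] → ·
    (3,3)@(7, 7): e=[29,20,-1] → ·
    (4,3)@(9, 7): e=[7,28,13] → #
    (5,3)@(11, 7): e=[-15,36,27] → ·
    (4,4)@(9, 9): e=[27,12,9] → #
    (5,4)@(11, 9): e=[5,20,23] → #
    (6,4)@(13, 9): e=[-17,28,37] → ·
    (4,5)@(9, 11): e=[47,-4,5] → ·
    (5,5)@(11, 11): e=[25,4,19] → #
    (6,5)@(13, 11): e=[3,12,33] → #
    (7,5)@(15, 11): e=[-19,20,47] → ·
  covered (7 px):
    · · · · · · · · ·
    · · · · · · · · ·
    · · · # · · · · ·
    · · · · # · · · ·
    · · · · # # · · ·
    · · · · · # # · ·
    · · · · · · · # ·
    · · · · · · · · ·
    · · · · · · · · ·
    · · · · · · · · ·
    · · · · · · · · ·
    · · · · · · · · ·
T2:
  2·area = 52  (B↔C swapped to make it positive)
  edge (10, 18)→(6, 6): d=(-4,-12) top-left  bias=+0
  edge (6, 6)→(10, 5): d=(4,-1) top-left  bias=+0
  edge (10, 5)→(10, 18): d=(0,13) right/bottom  bias=-1
    (2,1)@(5, 3): e=[0,-13,65] → ·  [on edge]
    (3,3)@(7, 7): e=[8,5,39] → #
    (4,3)@(9, 7): e=[32,7,13] → #
    (5,3)@(11, 7): e=[56,9,-13] → ·
    (3,4)@(7, 9): e=[0,13,39] → #  [on edge]
    (5,4)@(11, 9): e=[48,17,-13] → ·
    (3,5)@(7, 11): e=[-8,21,39] → ·
    (4,5)@(9, 11): e=[16,23,13] → #
    (5,5)@(11, 11): e=[40,25,-13] → ·
    (4,6)@(9, 13): e=[8,31,13] → #
    (5,6)@(11, 13): e=[32,33,-13] → ·
    (4,7)@(9, 15): e=[0,39,13] → #  [on edge]
    (5,10)@(11, 21): e=[0,65,-13] → ·  [on edge]
  covered (7 px):
    · · · · · · · · ·
    · · · · · · · · ·
    · · · · · · · · ·
    · · · # # · · · ·
    · · · # # · · · ·
    · · · · # · · · ·
    · · · · # · · · ·
    · · · · # · · · ·
    · · · · · · · · ·
    · · · · · · · · ·
    · · · · · · · · ·
    · · · · · · · · ·
T3:
  2·area = 122  (B↔C swapped to make it positive)
  edge (0, 10)→(16, 17): d=(16,7) right/bottom  bias=-1
  edge (16, 17)→(10, 22): d=(-6,5) right/bottom  bias=-1
  edge (10, 22)→(0, 10): d=(-10,-12) top-left  bias=+0
    (0,5)@(1, 11): e=[9,111,2] → #
    (1,5)@(3, 11): e=[-5,101,26] → ·
    (0,6)@(1, 13): e=[41,99,-18] → ·
    (1,6)@(3, 13): e=[27,89,6] → #
    (2,6)@(5, 13): e=[13,79,30] → #
    (3,6)@(7, 13): e=[-1,69,54] → ·
    (1,7)@(3, 15): e=[59,77,-14] → ·
    (2,7)@(5, 15): e=[45,67,10] → #
    (3,7)@(7, 15): e=[31,57,34] → #
    (4,7)@(9, 15): e=[17,47,58] → #
    (5,7)@(11, 15): e=[3,37,82] → #
    (6,7)@(13, 15): e=[-11,27,106] → ·
  covered (16 px):
    · · · · · · · · ·
    · · · · · · · · ·
    · · · · · · · · ·
    · · · · · · · · ·
    · · · · · · · · ·
    # · · · · · · · ·
    · # # · · · · · ·
    · · # # # # · · ·
    · · · # # # # # ·
    · · · · # # # · ·
    · · · · · # · · ·
    · · · · · · · · ·

Result: [12,9,27]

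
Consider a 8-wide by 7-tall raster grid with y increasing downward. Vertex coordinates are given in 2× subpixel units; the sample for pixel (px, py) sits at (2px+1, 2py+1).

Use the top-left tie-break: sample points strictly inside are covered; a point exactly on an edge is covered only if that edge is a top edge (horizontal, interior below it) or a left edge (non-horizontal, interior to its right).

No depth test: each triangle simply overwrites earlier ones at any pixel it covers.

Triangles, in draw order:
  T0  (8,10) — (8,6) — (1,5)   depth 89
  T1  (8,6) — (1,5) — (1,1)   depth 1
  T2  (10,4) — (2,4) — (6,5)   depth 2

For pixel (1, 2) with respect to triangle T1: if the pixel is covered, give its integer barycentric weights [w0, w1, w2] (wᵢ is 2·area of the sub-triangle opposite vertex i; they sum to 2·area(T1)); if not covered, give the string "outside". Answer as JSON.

T0:
  2·area = 28  (B↔C swapped to make it positive)
  edge (8, 10)→(1, 5): d=(-7,-5) top-left  bias=+0
  edge (1, 5)→(8, 6): d=(7,1) right/bottom  bias=-1
  edge (8, 6)→(8, 10): d=(0,4) right/bottom  bias=-1
    (0,2)@(1, 5): e=[0,0,28] → ·  [on edge]
    (2,3)@(5, 7): e=[6,10,12] → █
    (3,3)@(7, 7): e=[16,8,4] → █
    (4,3)@(9, 7): e=[26,6,-4] → ·
    (7,3)@(15, 7): e=[56,0,-28] → ·  [on edge]
    (2,4)@(5, 9): e=[-8,24,12] → ·
    (3,4)@(7, 9): e=[2,22,4] → █
    (4,4)@(9, 9): e=[12,20,-4] → ·
    (3,5)@(7, 11): e=[-12,36,4] → ·
  covered (3 px):
    · · · · · · · ·
    · · · · · · · ·
    · · · · · · · ·
    · · █ █ · · · ·
    · · · █ · · · ·
    · · · · · · · ·
    · · · · · · · ·
T1:
  2·area = 28
  edge (8, 6)→(1, 5): d=(-7,-1) top-left  bias=+0
  edge (1, 5)→(1, 1): d=(0,-4) top-left  bias=+0
  edge (1, 1)→(8, 6): d=(7,5) right/bottom  bias=-1
    (0,0)@(1, 1): e=[28,0,0] → ·  [on edge]
    (0,1)@(1, 3): e=[14,0,14] → █  [on edge]
    (1,1)@(3, 3): e=[16,8,4] → █
    (2,1)@(5, 3): e=[18,16,-6] → ·
    (0,2)@(1, 5): e=[0,0,28] → █  [on edge]
    (2,2)@(5, 5): e=[4,16,8] → █
    (3,2)@(7, 5): e=[6,24,-2] → ·
    (0,3)@(1, 7): e=[-14,0,42] → ·  [on edge]
    (1,3)@(3, 7): e=[-12,8,32] → ·
    (2,3)@(5, 7): e=[-10,16,22] → ·
    (7,3)@(15, 7): e=[0,56,-28] → ·  [on edge]
    (0,4)@(1, 9): e=[-28,0,56] → ·  [on edge]
    (0,5)@(1, 11): e=[-42,0,70] → ·  [on edge]
    (7,5)@(15, 11): e=[-28,56,0] → ·  [on edge]
    (0,6)@(1, 13): e=[-56,0,84] → ·  [on edge]
  covered (5 px):
    · · · · · · · ·
    █ █ · · · · · ·
    █ █ █ · · · · ·
    · · · · · · · ·
    · · · · · · · ·
    · · · · · · · ·
    · · · · · · · ·
T2:
  2·area = 8  (B↔C swapped to make it positive)
  edge (10, 4)→(6, 5): d=(-4,1) right/bottom  bias=-1
  edge (6, 5)→(2, 4): d=(-4,-1) top-left  bias=+0
  edge (2, 4)→(10, 4): d=(8,0) top-left  bias=+0
  covered (0 px):
    · · · · · · · ·
    · · · · · · · ·
    · · · · · · · ·
    · · · · · · · ·
    · · · · · · · ·
    · · · · · · · ·
    · · · · · · · ·

Answer: [8,18,2]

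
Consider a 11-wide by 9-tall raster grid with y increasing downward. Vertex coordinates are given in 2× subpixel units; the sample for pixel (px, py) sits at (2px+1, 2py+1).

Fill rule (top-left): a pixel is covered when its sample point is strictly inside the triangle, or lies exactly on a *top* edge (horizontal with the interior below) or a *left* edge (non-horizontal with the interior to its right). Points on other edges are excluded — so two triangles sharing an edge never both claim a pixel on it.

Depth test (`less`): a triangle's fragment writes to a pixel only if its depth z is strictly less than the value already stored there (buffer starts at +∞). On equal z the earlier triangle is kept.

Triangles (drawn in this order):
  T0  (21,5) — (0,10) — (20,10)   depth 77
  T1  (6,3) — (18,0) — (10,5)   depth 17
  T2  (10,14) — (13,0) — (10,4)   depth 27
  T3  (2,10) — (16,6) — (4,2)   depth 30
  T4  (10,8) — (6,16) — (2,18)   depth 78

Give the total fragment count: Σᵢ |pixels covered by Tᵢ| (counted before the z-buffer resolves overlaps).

T0:
  2·area = 100  (B↔C swapped to make it positive)
  edge (21, 5)→(20, 10): d=(-1,5) right/bottom  bias=-1
  edge (20, 10)→(0, 10): d=(-20,0) right/bottom  bias=-1
  edge (0, 10)→(21, 5): d=(21,-5) top-left  bias=+0
    (10,2)@(21, 5): e=[0,100,0] → .  [on edge]
    (6,3)@(13, 7): e=[38,60,2] → X
    (7,3)@(15, 7): e=[28,60,12] → X
    (8,3)@(17, 7): e=[18,60,22] → X
    (9,3)@(19, 7): e=[8,60,32] → X
    (10,3)@(21, 7): e=[-2,60,42] → .
    (2,4)@(5, 9): e=[76,20,4] → X
    (3,4)@(7, 9): e=[66,20,14] → X
    (4,4)@(9, 9): e=[56,20,24] → X
    (5,4)@(11, 9): e=[46,20,34] → X
    (10,4)@(21, 9): e=[-4,20,84] → .
    (2,5)@(5, 11): e=[74,-20,46] → .
    (9,7)@(19, 15): e=[0,-100,200] → .  [on edge]
  covered (12 px):
    . . . . . . . . . . .
    . . . . . . . . . . .
    . . . . . . . . . . .
    . . . . . . X X X X .
    . . X X X X X X X X .
    . . . . . . . . . . .
    . . . . . . . . . . .
    . . . . . . . . . . .
    . . . . . . . . . . .
T1:
  2·area = 36
  edge (6, 3)→(18, 0): d=(12,-3) top-left  bias=+0
  edge (18, 0)→(10, 5): d=(-8,5) right/bottom  bias=-1
  edge (10, 5)→(6, 3): d=(-4,-2) top-left  bias=+0
    (7,0)@(15, 1): e=[3,7,26] → X
    (8,0)@(17, 1): e=[9,-3,30] → .
    (3,1)@(7, 3): e=[3,31,2] → X
    (4,1)@(9, 3): e=[9,21,6] → X
    (5,1)@(11, 3): e=[15,11,10] → X
    (6,1)@(13, 3): e=[21,1,14] → X
    (7,1)@(15, 3): e=[27,-9,18] → .
    (3,2)@(7, 5): e=[27,15,-6] → .
    (4,2)@(9, 5): e=[33,5,-2] → .
    (5,2)@(11, 5): e=[39,-5,2] → .
    (6,2)@(13, 5): e=[45,-15,6] → .
  covered (5 px):
    . . . . . . . X . . .
    . . . X X X X . . . .
    . . . . . . . . . . .
    . . . . . . . . . . .
    . . . . . . . . . . .
    . . . . . . . . . . .
    . . . . . . . . . . .
    . . . . . . . . . . .
    . . . . . . . . . . .
T2:
  2·area = 30  (B↔C swapped to make it positive)
  edge (10, 14)→(10, 4): d=(0,-10) top-left  bias=+0
  edge (10, 4)→(13, 0): d=(3,-4) top-left  bias=+0
  edge (13, 0)→(10, 14): d=(-3,14) right/bottom  bias=-1
    (5,1)@(11, 3): e=[10,1,19] → X
    (6,1)@(13, 3): e=[30,9,-9] → .
    (5,2)@(11, 5): e=[10,7,13] → X
    (6,2)@(13, 5): e=[30,15,-15] → .
    (5,3)@(11, 7): e=[10,13,7] → X
    (6,3)@(13, 7): e=[30,21,-21] → .
    (5,4)@(11, 9): e=[10,19,1] → X
    (6,4)@(13, 9): e=[30,27,-27] → .
    (5,5)@(11, 11): e=[10,25,-5] → .
  covered (4 px):
    . . . . . . . . . . .
    . . . . . X . . . . .
    . . . . . X . . . . .
    . . . . . X . . . . .
    . . . . . X . . . . .
    . . . . . . . . . . .
    . . . . . . . . . . .
    . . . . . . . . . . .
    . . . . . . . . . . .
T3:
  2·area = 104  (B↔C swapped to make it positive)
  edge (2, 10)→(4, 2): d=(2,-8) top-left  bias=+0
  edge (4, 2)→(16, 6): d=(12,4) right/bottom  bias=-1
  edge (16, 6)→(2, 10): d=(-14,4) right/bottom  bias=-1
    (0,0)@(1, 1): e=[-26,0,130] → .  [on edge]
    (2,1)@(5, 3): e=[10,8,86] → X
    (3,1)@(7, 3): e=[26,0,78] → .  [on edge]
    (2,2)@(5, 5): e=[14,32,58] → X
    (3,2)@(7, 5): e=[30,24,50] → X
    (4,2)@(9, 5): e=[46,16,42] → X
    (5,2)@(11, 5): e=[62,8,34] → X
    (6,2)@(13, 5): e=[78,0,26] → .  [on edge]
    (1,3)@(3, 7): e=[2,64,38] → X
    (6,3)@(13, 7): e=[82,24,-2] → .
    (9,3)@(19, 7): e=[130,0,-26] → .  [on edge]
    (1,4)@(3, 9): e=[6,88,10] → X
  covered (12 px):
    . . . . . . . . . . .
    . . X . . . . . . . .
    . . X X X X . . . . .
    . X X X X X . . . . .
    . X X . . . . . . . .
    . . . . . . . . . . .
    . . . . . . . . . . .
    . . . . . . . . . . .
    . . . . . . . . . . .
T4:
  2·area = 24
  edge (10, 8)→(6, 16): d=(-4,8) right/bottom  bias=-1
  edge (6, 16)→(2, 18): d=(-4,2) right/bottom  bias=-1
  edge (2, 18)→(10, 8): d=(8,-10) top-left  bias=+0
    (3,6)@(7, 13): e=[4,10,10] → X
    (4,6)@(9, 13): e=[-12,6,30] → .
    (2,7)@(5, 15): e=[12,6,6] → X
    (3,7)@(7, 15): e=[-4,2,26] → .
    (1,8)@(3, 17): e=[20,2,2] → X
    (2,8)@(5, 17): e=[4,-2,22] → .
  covered (3 px):
    . . . . . . . . . . .
    . . . . . . . . . . .
    . . . . . . . . . . .
    . . . . . . . . . . .
    . . . . . . . . . . .
    . . . . . . . . . . .
    . . . X . . . . . . .
    . . X . . . . . . . .
    . X . . . . . . . . .

Answer: 36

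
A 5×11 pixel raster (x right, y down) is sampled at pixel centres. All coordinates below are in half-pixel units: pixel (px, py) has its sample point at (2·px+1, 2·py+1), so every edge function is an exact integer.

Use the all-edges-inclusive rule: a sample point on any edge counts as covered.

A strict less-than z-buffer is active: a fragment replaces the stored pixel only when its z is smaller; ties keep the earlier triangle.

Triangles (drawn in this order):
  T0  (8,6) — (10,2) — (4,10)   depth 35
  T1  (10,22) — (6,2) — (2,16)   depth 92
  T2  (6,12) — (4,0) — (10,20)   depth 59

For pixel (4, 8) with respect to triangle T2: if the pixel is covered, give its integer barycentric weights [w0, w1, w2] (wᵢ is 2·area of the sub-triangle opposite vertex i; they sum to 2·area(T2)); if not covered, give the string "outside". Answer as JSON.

T0:
  2·area = 8  (B↔C swapped to make it positive)
  edge (8, 6)→(4, 10): d=(-4,4) inclusive
  edge (4, 10)→(10, 2): d=(6,-8) inclusive
  edge (10, 2)→(8, 6): d=(-2,4) inclusive
    (4,2)@(9, 5): e=[0,10,-2] → .  [on edge]
    (3,3)@(7, 7): e=[0,6,2] → X  [on edge]
    (4,3)@(9, 7): e=[-8,22,-6] → .
    (2,4)@(5, 9): e=[0,2,6] → X  [on edge]
    (3,4)@(7, 9): e=[-8,18,-2] → .
    (1,5)@(3, 11): e=[0,-2,10] → .  [on edge]
    (2,5)@(5, 11): e=[-8,14,2] → .
    (0,6)@(1, 13): e=[0,-6,14] → .  [on edge]
  covered (2 px):
    . . . . .
    . . . . .
    . . . . .
    . . . X .
    . . X . .
    . . . . .
    . . . . .
    . . . . .
    . . . . .
    . . . . .
    . . . . .
T1:
  2·area = 136  (B↔C swapped to make it positive)
  edge (10, 22)→(2, 16): d=(-8,-6) inclusive
  edge (2, 16)→(6, 2): d=(4,-14) inclusive
  edge (6, 2)→(10, 22): d=(4,20) inclusive
    (2,3)@(5, 7): e=[90,6,40] → X
    (3,3)@(7, 7): e=[102,34,0] → X  [on edge]
    (4,3)@(9, 7): e=[114,62,-40] → .
    (2,4)@(5, 9): e=[74,14,48] → X
    (4,4)@(9, 9): e=[98,70,-32] → .
    (2,5)@(5, 11): e=[58,22,56] → X
    (4,5)@(9, 11): e=[82,78,-24] → .
    (1,6)@(3, 13): e=[30,2,104] → X
    (4,6)@(9, 13): e=[66,86,-16] → .
    (1,7)@(3, 15): e=[14,10,112] → X
    (4,7)@(9, 15): e=[50,94,-8] → .
    (1,8)@(3, 17): e=[-2,18,120] → .
    (4,8)@(9, 17): e=[34,102,0] → X  [on edge]
  covered (18 px):
    . . . . .
    . . . . .
    . . . . .
    . . X X .
    . . X X .
    . . X X .
    . X X X .
    . X X X .
    . . X X X
    . . . X X
    . . . . X
T2:
  2·area = 32
  edge (6, 12)→(4, 0): d=(-2,-12) inclusive
  edge (4, 0)→(10, 20): d=(6,20) inclusive
  edge (10, 20)→(6, 12): d=(-4,-8) inclusive
    (2,2)@(5, 5): e=[2,10,20] → X
    (3,2)@(7, 5): e=[26,-30,36] → .
    (2,3)@(5, 7): e=[-2,22,12] → .
    (3,5)@(7, 11): e=[14,6,12] → X
    (4,5)@(9, 11): e=[38,-34,28] → .
    (3,6)@(7, 13): e=[10,18,4] → X
    (4,6)@(9, 13): e=[34,-22,20] → .
    (3,7)@(7, 15): e=[6,30,-4] → .
    (4,8)@(9, 17): e=[26,2,4] → X
    (4,9)@(9, 19): e=[22,14,-4] → .
  covered (4 px):
    . . . . .
    . . . . .
    . . X . .
    . . . . .
    . . . . .
    . . . X .
    . . . X .
    . . . . .
    . . . . X
    . . . . .
    . . . . .

Answer: [2,4,26]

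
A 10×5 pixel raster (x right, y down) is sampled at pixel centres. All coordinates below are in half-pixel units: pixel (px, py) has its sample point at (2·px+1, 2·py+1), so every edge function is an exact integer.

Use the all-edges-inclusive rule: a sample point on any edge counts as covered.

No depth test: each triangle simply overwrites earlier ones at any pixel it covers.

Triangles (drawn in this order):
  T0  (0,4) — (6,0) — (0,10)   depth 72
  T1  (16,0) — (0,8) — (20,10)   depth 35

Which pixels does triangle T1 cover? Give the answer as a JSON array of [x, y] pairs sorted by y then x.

T0:
  2·area = 36
  edge (0, 4)→(6, 0): d=(6,-4) inclusive
  edge (6, 0)→(0, 10): d=(-6,10) inclusive
  edge (0, 10)→(0, 4): d=(0,-6) inclusive
    (2,0)@(5, 1): e=[2,4,30] → █
    (3,0)@(7, 1): e=[10,-16,42] → ·
    (1,1)@(3, 3): e=[6,12,18] → █
    (2,1)@(5, 3): e=[14,-8,30] → ·
    (0,2)@(1, 5): e=[10,20,6] → █
    (1,2)@(3, 5): e=[18,0,18] → █  [on edge]
    (2,2)@(5, 5): e=[26,-20,30] → ·
    (0,3)@(1, 7): e=[22,8,6] → █
    (1,3)@(3, 7): e=[30,-12,18] → ·
    (0,4)@(1, 9): e=[34,-4,6] → ·
  covered (5 px):
    · · █ · · · · · · ·
    · █ · · · · · · · ·
    █ █ · · · · · · · ·
    █ · · · · · · · · ·
    · · · · · · · · · ·
T1:
  2·area = 192  (B↔C swapped to make it positive)
  edge (16, 0)→(20, 10): d=(4,10) inclusive
  edge (20, 10)→(0, 8): d=(-20,-2) inclusive
  edge (0, 8)→(16, 0): d=(16,-8) inclusive
    (7,0)@(15, 1): e=[14,170,8] → █
    (8,0)@(17, 1): e=[-6,174,24] → ·
    (5,1)@(11, 3): e=[62,122,8] → █
    (6,1)@(13, 3): e=[42,126,24] → █
    (8,1)@(17, 3): e=[2,134,56] → █
    (9,1)@(19, 3): e=[-18,138,72] → ·
    (3,2)@(7, 5): e=[110,74,8] → █
    (4,2)@(9, 5): e=[90,78,24] → █
    (9,2)@(19, 5): e=[-10,98,104] → ·
    (1,3)@(3, 7): e=[158,26,8] → █
    (2,3)@(5, 7): e=[138,30,24] → █
    (9,3)@(19, 7): e=[-2,58,136] → ·
  covered (24 px):
    · · · · · · · █ · ·
    · · · · · █ █ █ █ ·
    · · · █ █ █ █ █ █ ·
    · █ █ █ █ █ █ █ █ ·
    · · · · · █ █ █ █ █

Final: [[7,0],[5,1],[6,1],[7,1],[8,1],[3,2],[4,2],[5,2],[6,2],[7,2],[8,2],[1,3],[2,3],[3,3],[4,3],[5,3],[6,3],[7,3],[8,3],[5,4],[6,4],[7,4],[8,4],[9,4]]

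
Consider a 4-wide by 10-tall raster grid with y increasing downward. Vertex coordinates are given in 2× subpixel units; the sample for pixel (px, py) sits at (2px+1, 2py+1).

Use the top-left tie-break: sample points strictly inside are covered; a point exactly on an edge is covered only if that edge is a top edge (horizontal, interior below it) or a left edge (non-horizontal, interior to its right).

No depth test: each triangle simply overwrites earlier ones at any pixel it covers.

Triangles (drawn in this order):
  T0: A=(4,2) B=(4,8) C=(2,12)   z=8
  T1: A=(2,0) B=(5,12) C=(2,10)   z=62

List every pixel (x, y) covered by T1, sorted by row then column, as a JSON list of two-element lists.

T0:
  2·area = 12
  edge (4, 2)→(4, 8): d=(0,6) right/bottom  bias=-1
  edge (4, 8)→(2, 12): d=(-2,4) right/bottom  bias=-1
  edge (2, 12)→(4, 2): d=(2,-10) top-left  bias=+0
    (1,3)@(3, 7): e=[6,6,0] → █  [on edge]
    (2,3)@(5, 7): e=[-6,-2,20] → ·
    (1,4)@(3, 9): e=[6,2,4] → █
    (2,4)@(5, 9): e=[-6,-6,24] → ·
    (1,5)@(3, 11): e=[6,-2,8] → ·
    (0,8)@(1, 17): e=[18,-6,0] → ·  [on edge]
  covered (2 px):
    · · · ·
    · · · ·
    · · · ·
    · █ · ·
    · █ · ·
    · · · ·
    · · · ·
    · · · ·
    · · · ·
    · · · ·
T1:
  2·area = 30
  edge (2, 0)→(5, 12): d=(3,12) right/bottom  bias=-1
  edge (5, 12)→(2, 10): d=(-3,-2) top-left  bias=+0
  edge (2, 10)→(2, 0): d=(0,-10) top-left  bias=+0
    (1,2)@(3, 5): e=[3,17,10] → █
    (2,2)@(5, 5): e=[-21,21,30] → ·
    (1,3)@(3, 7): e=[9,11,10] → █
    (2,3)@(5, 7): e=[-15,15,30] → ·
    (1,4)@(3, 9): e=[15,5,10] → █
    (2,4)@(5, 9): e=[-9,9,30] → ·
    (1,5)@(3, 11): e=[21,-1,10] → ·
  covered (3 px):
    · · · ·
    · · · ·
    · █ · ·
    · █ · ·
    · █ · ·
    · · · ·
    · · · ·
    · · · ·
    · · · ·
    · · · ·

Result: [[1,2],[1,3],[1,4]]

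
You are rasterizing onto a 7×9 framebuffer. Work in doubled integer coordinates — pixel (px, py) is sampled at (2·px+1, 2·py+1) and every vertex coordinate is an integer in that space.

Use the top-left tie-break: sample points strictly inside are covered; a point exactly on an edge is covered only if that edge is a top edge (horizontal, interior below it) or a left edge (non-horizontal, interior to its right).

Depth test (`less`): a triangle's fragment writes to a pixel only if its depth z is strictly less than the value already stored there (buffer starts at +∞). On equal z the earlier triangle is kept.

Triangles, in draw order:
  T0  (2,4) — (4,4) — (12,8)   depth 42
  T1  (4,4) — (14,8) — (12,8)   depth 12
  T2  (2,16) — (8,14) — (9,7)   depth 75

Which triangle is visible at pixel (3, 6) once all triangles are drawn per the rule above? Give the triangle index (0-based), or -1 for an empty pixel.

T0:
  2·area = 8
  edge (2, 4)→(4, 4): d=(2,0) top-left  bias=+0
  edge (4, 4)→(12, 8): d=(8,4) right/bottom  bias=-1
  edge (12, 8)→(2, 4): d=(-10,-4) top-left  bias=+0
    (2,2)@(5, 5): e=[2,4,2] → █
    (3,2)@(7, 5): e=[2,-4,10] → ·
    (2,3)@(5, 7): e=[6,20,-18] → ·
  covered (1 px):
    · · · · · · ·
    · · · · · · ·
    · · █ · · · ·
    · · · · · · ·
    · · · · · · ·
    · · · · · · ·
    · · · · · · ·
    · · · · · · ·
    · · · · · · ·
T1:
  2·area = 8
  edge (4, 4)→(14, 8): d=(10,4) right/bottom  bias=-1
  edge (14, 8)→(12, 8): d=(-2,0) right/bottom  bias=-1
  edge (12, 8)→(4, 4): d=(-8,-4) top-left  bias=+0
    (5,3)@(11, 7): e=[2,2,4] → █
    (6,3)@(13, 7): e=[-6,2,12] → ·
    (5,4)@(11, 9): e=[22,-2,-12] → ·
  covered (1 px):
    · · · · · · ·
    · · · · · · ·
    · · · · · · ·
    · · · · · █ ·
    · · · · · · ·
    · · · · · · ·
    · · · · · · ·
    · · · · · · ·
    · · · · · · ·
T2:
  2·area = 40  (B↔C swapped to make it positive)
  edge (2, 16)→(9, 7): d=(7,-9) top-left  bias=+0
  edge (9, 7)→(8, 14): d=(-1,7) right/bottom  bias=-1
  edge (8, 14)→(2, 16): d=(-6,2) right/bottom  bias=-1
    (4,3)@(9, 7): e=[0,0,40] → ·  [on edge]
    (3,5)@(7, 11): e=[10,10,20] → █
    (4,5)@(9, 11): e=[28,-4,16] → ·
    (2,6)@(5, 13): e=[6,22,12] → █
    (4,6)@(9, 13): e=[42,-6,4] → ·
    (5,6)@(11, 13): e=[60,-20,0] → ·  [on edge]
    (1,7)@(3, 15): e=[2,34,4] → █
    (2,7)@(5, 15): e=[20,20,0] → ·  [on edge]
    (3,7)@(7, 15): e=[38,6,-4] → ·
    (1,8)@(3, 17): e=[16,32,-8] → ·
  covered (4 px):
    · · · · · · ·
    · · · · · · ·
    · · · · · · ·
    · · · · · · ·
    · · · · · · ·
    · · · █ · · ·
    · · █ █ · · ·
    · █ · · · · ·
    · · · · · · ·

Z-buffer (winner per pixel, '.' = empty):
  . . . . . . .
  . . . . . . .
  . . 0 . . . .
  . . . . . 1 .
  . . . . . . .
  . . . 2 . . .
  . . 2 2 . . .
  . 2 . . . . .
  . . . . . . .

Final: 2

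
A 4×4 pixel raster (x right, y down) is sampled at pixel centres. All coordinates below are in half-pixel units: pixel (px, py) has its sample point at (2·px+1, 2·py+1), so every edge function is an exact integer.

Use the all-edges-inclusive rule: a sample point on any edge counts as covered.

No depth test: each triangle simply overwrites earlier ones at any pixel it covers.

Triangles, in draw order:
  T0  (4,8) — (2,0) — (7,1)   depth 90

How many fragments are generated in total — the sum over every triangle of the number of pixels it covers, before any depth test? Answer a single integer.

T0:
  2·area = 38
  edge (4, 8)→(2, 0): d=(-2,-8) inclusive
  edge (2, 0)→(7, 1): d=(5,1) inclusive
  edge (7, 1)→(4, 8): d=(-3,7) inclusive
    (1,0)@(3, 1): e=[6,4,28] → #
    (2,0)@(5, 1): e=[22,2,14] → #
    (3,0)@(7, 1): e=[38,0,0] → #  [on edge]
    (1,1)@(3, 3): e=[2,14,22] → #
    (3,1)@(7, 3): e=[34,10,-6] → ·
    (1,2)@(3, 5): e=[-2,24,16] → ·
    (2,2)@(5, 5): e=[14,22,2] → #
    (3,2)@(7, 5): e=[30,20,-12] → ·
    (2,3)@(5, 7): e=[10,32,-4] → ·
  covered (6 px):
    · # # #
    · # # ·
    · · # ·
    · · · ·

Result: 6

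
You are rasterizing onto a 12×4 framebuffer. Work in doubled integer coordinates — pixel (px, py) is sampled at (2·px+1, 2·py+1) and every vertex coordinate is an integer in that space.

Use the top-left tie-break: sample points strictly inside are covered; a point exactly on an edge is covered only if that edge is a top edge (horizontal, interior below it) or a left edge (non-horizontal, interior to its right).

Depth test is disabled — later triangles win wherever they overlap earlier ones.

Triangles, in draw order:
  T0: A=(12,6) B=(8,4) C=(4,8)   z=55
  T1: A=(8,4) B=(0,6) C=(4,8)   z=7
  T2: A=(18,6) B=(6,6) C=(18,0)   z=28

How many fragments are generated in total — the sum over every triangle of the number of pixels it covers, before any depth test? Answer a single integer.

T0:
  2·area = 24  (B↔C swapped to make it positive)
  edge (12, 6)→(4, 8): d=(-8,2) right/bottom  bias=-1
  edge (4, 8)→(8, 4): d=(4,-4) top-left  bias=+0
  edge (8, 4)→(12, 6): d=(4,2) right/bottom  bias=-1
    (5,0)@(11, 1): e=[42,0,-18] → .  [on edge]
    (4,1)@(9, 3): e=[30,0,-6] → .  [on edge]
    (3,2)@(7, 5): e=[18,0,6] → X  [on edge]
    (4,2)@(9, 5): e=[14,8,2] → X
    (5,2)@(11, 5): e=[10,16,-2] → .
    (2,3)@(5, 7): e=[6,0,18] → X  [on edge]
    (4,3)@(9, 7): e=[-2,16,10] → .
  covered (4 px):
    . . . . . . . . . . . .
    . . . . . . . . . . . .
    . . . X X . . . . . . .
    . . X X . . . . . . . .
T1:
  2·area = 24  (B↔C swapped to make it positive)
  edge (8, 4)→(4, 8): d=(-4,4) right/bottom  bias=-1
  edge (4, 8)→(0, 6): d=(-4,-2) top-left  bias=+0
  edge (0, 6)→(8, 4): d=(8,-2) top-left  bias=+0
    (5,0)@(11, 1): e=[0,42,-18] → .  [on edge]
    (4,1)@(9, 3): e=[0,30,-6] → .  [on edge]
    (2,2)@(5, 5): e=[8,14,2] → X
    (3,2)@(7, 5): e=[0,18,6] → .  [on edge]
    (1,3)@(3, 7): e=[8,2,14] → X
    (2,3)@(5, 7): e=[0,6,18] → .  [on edge]
  covered (2 px):
    . . . . . . . . . . . .
    . . . . . . . . . . . .
    . . X . . . . . . . . .
    . X . . . . . . . . . .
T2:
  2·area = 72
  edge (18, 6)→(6, 6): d=(-12,0) right/bottom  bias=-1
  edge (6, 6)→(18, 0): d=(12,-6) top-left  bias=+0
  edge (18, 0)→(18, 6): d=(0,6) right/bottom  bias=-1
    (8,0)@(17, 1): e=[60,6,6] → X
    (9,0)@(19, 1): e=[60,18,-6] → .
    (6,1)@(13, 3): e=[36,6,30] → X
    (7,1)@(15, 3): e=[36,18,18] → X
    (9,1)@(19, 3): e=[36,42,-6] → .
    (4,2)@(9, 5): e=[12,6,54] → X
    (5,2)@(11, 5): e=[12,18,42] → X
    (9,2)@(19, 5): e=[12,66,-6] → .
    (4,3)@(9, 7): e=[-12,30,54] → .
    (5,3)@(11, 7): e=[-12,42,42] → .
    (6,3)@(13, 7): e=[-12,54,30] → .
    (7,3)@(15, 7): e=[-12,66,18] → .
  covered (9 px):
    . . . . . . . . X . . .
    . . . . . . X X X . . .
    . . . . X X X X X . . .
    . . . . . . . . . . . .

Final: 15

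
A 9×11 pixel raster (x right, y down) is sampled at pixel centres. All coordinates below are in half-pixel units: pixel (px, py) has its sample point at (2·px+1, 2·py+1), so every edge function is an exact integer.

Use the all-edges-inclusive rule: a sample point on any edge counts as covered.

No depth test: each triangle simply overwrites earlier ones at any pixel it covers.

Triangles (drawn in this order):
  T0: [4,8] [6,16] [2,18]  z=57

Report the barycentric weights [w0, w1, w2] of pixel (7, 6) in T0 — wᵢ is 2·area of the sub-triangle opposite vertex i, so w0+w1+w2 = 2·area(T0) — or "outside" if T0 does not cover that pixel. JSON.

T0:
  2·area = 36
  edge (4, 8)→(6, 16): d=(2,8) inclusive
  edge (6, 16)→(2, 18): d=(-4,2) inclusive
  edge (2, 18)→(4, 8): d=(2,-10) inclusive
    (2,1)@(5, 3): e=[-18,54,0] → ·  [on edge]
    (1,6)@(3, 13): e=[18,18,0] → #  [on edge]
    (2,6)@(5, 13): e=[2,14,20] → #
    (3,6)@(7, 13): e=[-14,10,40] → ·
    (1,7)@(3, 15): e=[22,10,4] → #
    (3,7)@(7, 15): e=[-10,2,44] → ·
    (1,8)@(3, 17): e=[26,2,8] → #
    (2,8)@(5, 17): e=[10,-2,28] → ·
    (1,9)@(3, 19): e=[30,-6,12] → ·
  covered (5 px):
    · · · · · · · · ·
    · · · · · · · · ·
    · · · · · · · · ·
    · · · · · · · · ·
    · · · · · · · · ·
    · · · · · · · · ·
    · # # · · · · · ·
    · # # · · · · · ·
    · # · · · · · · ·
    · · · · · · · · ·
    · · · · · · · · ·

Answer: "outside"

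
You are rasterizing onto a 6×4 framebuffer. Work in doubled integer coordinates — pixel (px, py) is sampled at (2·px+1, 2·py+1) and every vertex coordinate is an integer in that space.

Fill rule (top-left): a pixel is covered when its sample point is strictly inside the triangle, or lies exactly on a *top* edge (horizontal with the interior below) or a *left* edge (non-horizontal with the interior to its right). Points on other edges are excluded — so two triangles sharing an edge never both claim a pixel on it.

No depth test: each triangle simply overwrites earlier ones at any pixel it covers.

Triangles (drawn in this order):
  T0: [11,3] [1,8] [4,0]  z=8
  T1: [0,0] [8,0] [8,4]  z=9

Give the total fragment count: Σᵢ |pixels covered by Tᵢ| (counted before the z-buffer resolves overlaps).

T0:
  2·area = 65
  edge (11, 3)→(1, 8): d=(-10,5) right/bottom  bias=-1
  edge (1, 8)→(4, 0): d=(3,-8) top-left  bias=+0
  edge (4, 0)→(11, 3): d=(7,3) right/bottom  bias=-1
    (2,0)@(5, 1): e=[50,11,4] → █
    (3,0)@(7, 1): e=[40,27,-2] → ·
    (1,1)@(3, 3): e=[40,1,24] → █
    (3,1)@(7, 3): e=[20,33,12] → █
    (4,1)@(9, 3): e=[10,49,6] → █
    (5,1)@(11, 3): e=[0,65,0] → ·  [on edge]
    (1,2)@(3, 5): e=[20,7,38] → █
    (3,2)@(7, 5): e=[0,39,26] → ·  [on edge]
    (4,2)@(9, 5): e=[-10,55,20] → ·
    (1,3)@(3, 7): e=[0,13,52] → ·  [on edge]
    (2,3)@(5, 7): e=[-10,29,46] → ·
  covered (7 px):
    · · █ · · ·
    · █ █ █ █ ·
    · █ █ · · ·
    · · · · · ·
T1:
  2·area = 32
  edge (0, 0)→(8, 0): d=(8,0) top-left  bias=+0
  edge (8, 0)→(8, 4): d=(0,4) right/bottom  bias=-1
  edge (8, 4)→(0, 0): d=(-8,-4) top-left  bias=+0
    (1,0)@(3, 1): e=[8,20,4] → █
    (2,0)@(5, 1): e=[8,12,12] → █
    (3,0)@(7, 1): e=[8,4,20] → █
    (4,0)@(9, 1): e=[8,-4,28] → ·
    (1,1)@(3, 3): e=[24,20,-12] → ·
    (2,1)@(5, 3): e=[24,12,-4] → ·
    (3,1)@(7, 3): e=[24,4,4] → █
    (4,1)@(9, 3): e=[24,-4,12] → ·
    (3,2)@(7, 5): e=[40,4,-12] → ·
  covered (4 px):
    · █ █ █ · ·
    · · · █ · ·
    · · · · · ·
    · · · · · ·

Final: 11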